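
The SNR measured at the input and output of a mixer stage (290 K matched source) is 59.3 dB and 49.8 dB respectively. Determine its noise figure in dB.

9.5 dB

NF (dB) = SNR_in(dB) − SNR_out(dB) when the source is at T₀
NF = 59.3 − 49.8 = 9.5 dB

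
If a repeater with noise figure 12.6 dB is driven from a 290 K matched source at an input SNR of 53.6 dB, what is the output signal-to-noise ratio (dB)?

By definition F = SNR_in/SNR_out, so in dB: SNR_out = SNR_in − NF
SNR_out = 53.6 − 12.6 = 41.0 dB

41.0 dB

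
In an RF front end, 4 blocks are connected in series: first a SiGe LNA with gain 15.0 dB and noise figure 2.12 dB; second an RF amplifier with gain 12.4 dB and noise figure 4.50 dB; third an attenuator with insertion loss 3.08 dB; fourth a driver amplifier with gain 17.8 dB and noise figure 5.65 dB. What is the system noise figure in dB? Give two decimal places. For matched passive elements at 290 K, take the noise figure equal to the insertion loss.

Convert to linear (a loss of L dB is a gain of −L dB): F_i = 10^(NF_i/10), G_i = 10^(G_i,dB/10)
  Stage 1: F_1 = 10^(2.12/10) = 1.629, G_1 = 10^(15.0/10) = 31.62
  Stage 2: F_2 = 10^(4.50/10) = 2.818, G_2 = 10^(12.4/10) = 17.38
  Stage 3: F_3 = 10^(3.08/10) = 2.032, G_3 = 10^(−3.08/10) = 0.4920
  Stage 4: F_4 = 10^(5.65/10) = 3.673, G_4 = 10^(17.8/10) = 60.26
Friis cascade:
  F = 1.629 + (2.818 − 1)/31.62 + (2.032 − 1)/549.5 + (3.673 − 1)/270.4 = 1.699
NF = 10 log₁₀(1.699) = 2.30 dB

2.30 dB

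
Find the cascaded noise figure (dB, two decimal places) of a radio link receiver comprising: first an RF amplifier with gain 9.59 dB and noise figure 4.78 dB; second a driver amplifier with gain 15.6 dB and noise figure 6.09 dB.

5.24 dB

Convert to linear (a loss of L dB is a gain of −L dB): F_i = 10^(NF_i/10), G_i = 10^(G_i,dB/10)
  Stage 1: F_1 = 10^(4.78/10) = 3.006, G_1 = 10^(9.59/10) = 9.099
  Stage 2: F_2 = 10^(6.09/10) = 4.064, G_2 = 10^(15.6/10) = 36.31
Friis cascade:
  F = 3.006 + (4.064 − 1)/9.099 = 3.343
NF = 10 log₁₀(3.343) = 5.24 dB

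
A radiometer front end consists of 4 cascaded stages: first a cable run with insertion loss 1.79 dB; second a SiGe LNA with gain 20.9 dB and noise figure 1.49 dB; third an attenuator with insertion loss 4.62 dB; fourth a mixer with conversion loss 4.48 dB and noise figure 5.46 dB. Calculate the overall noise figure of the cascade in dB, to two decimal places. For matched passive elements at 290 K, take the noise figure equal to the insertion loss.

3.50 dB

Convert to linear (a loss of L dB is a gain of −L dB): F_i = 10^(NF_i/10), G_i = 10^(G_i,dB/10)
  Stage 1: F_1 = 10^(1.79/10) = 1.510, G_1 = 10^(−1.79/10) = 0.6622
  Stage 2: F_2 = 10^(1.49/10) = 1.409, G_2 = 10^(20.9/10) = 123.0
  Stage 3: F_3 = 10^(4.62/10) = 2.897, G_3 = 10^(−4.62/10) = 0.3451
  Stage 4: F_4 = 10^(5.46/10) = 3.516, G_4 = 10^(−4.48/10) = 0.3565
Friis cascade:
  F = 1.510 + (1.409 − 1)/0.6622 + (2.897 − 1)/81.47 + (3.516 − 1)/28.12 = 2.241
NF = 10 log₁₀(2.241) = 3.50 dB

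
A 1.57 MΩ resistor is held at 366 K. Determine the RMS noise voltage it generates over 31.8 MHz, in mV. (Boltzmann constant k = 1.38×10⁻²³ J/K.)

V_n = √(4kTRB)
4kTRB = 4 × 1.38×10⁻²³ × 366 × 1.57×10⁶ × 3.18×10⁷ = 1.01×10⁻⁶ V²
V_n = √(1.01×10⁻⁶) = 1.00×10⁻³ V = 1.00 mV

1.00 mV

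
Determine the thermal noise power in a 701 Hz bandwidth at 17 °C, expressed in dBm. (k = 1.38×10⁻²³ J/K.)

−145.5 dBm

T = 17 °C + 273.15 = 290.15 K
P_n = kTB = 1.38×10⁻²³ × 290.15 × 7.01×10² = 2.81×10⁻¹⁸ W
In dBm: 10 log₁₀(2.81×10⁻¹⁸ / 10⁻³) = −145.5 dBm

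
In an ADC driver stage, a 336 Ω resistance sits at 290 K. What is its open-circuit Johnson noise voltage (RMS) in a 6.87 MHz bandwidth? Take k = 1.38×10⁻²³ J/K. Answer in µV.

V_n = √(4kTRB)
4kTRB = 4 × 1.38×10⁻²³ × 290 × 3.36×10² × 6.87×10⁶ = 3.70×10⁻¹¹ V²
V_n = √(3.70×10⁻¹¹) = 6.08×10⁻⁶ V = 6.08 µV

6.08 µV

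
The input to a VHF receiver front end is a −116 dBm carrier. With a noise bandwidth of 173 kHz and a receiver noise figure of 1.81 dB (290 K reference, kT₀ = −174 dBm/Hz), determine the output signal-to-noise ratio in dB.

3.8 dB

Noise floor: N = −174 + 10 log₁₀(B) + NF
10 log₁₀(1.73×10⁵) = 52.38 dB
N = −174 + 52.38 + 1.81 = −119.81 dBm
SNR = P_sig − N = −116 − (−119.81) = 3.81 dB → 3.8 dB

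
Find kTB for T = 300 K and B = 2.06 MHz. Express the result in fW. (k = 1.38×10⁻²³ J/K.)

P_n = kTB = 1.38×10⁻²³ × 300 × 2.06×10⁶ = 8.53×10⁻¹⁵ W = 8.53 fW

8.53 fW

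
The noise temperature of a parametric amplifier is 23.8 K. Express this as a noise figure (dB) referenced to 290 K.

F = 1 + T_e/T₀ = 1 + 23.8/290 = 1.08207
NF = 10 log₁₀(1.08207) = 0.343 dB

0.343 dB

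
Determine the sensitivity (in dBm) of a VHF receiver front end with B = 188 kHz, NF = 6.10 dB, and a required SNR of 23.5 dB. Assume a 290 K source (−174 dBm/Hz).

Sensitivity = −174 + 10 log₁₀(B) + NF + SNR_min
= −174 + 52.74 + 6.10 + 23.5
= −91.66 dBm → −91.7 dBm

−91.7 dBm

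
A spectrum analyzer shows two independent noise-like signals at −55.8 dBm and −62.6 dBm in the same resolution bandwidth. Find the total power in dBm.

Convert to linear, add, convert back:
P₁ = 2.63×10⁻⁹ W, P₂ = 5.50×10⁻¹⁰ W
P_tot = 3.18×10⁻⁹ W → 10 log₁₀(P_tot / 10⁻³) = −55.0 dBm

−55.0 dBm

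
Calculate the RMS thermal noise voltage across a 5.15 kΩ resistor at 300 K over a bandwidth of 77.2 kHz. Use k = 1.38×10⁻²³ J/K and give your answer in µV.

V_n = √(4kTRB)
4kTRB = 4 × 1.38×10⁻²³ × 300 × 5.15×10³ × 7.72×10⁴ = 6.58×10⁻¹² V²
V_n = √(6.58×10⁻¹²) = 2.57×10⁻⁶ V = 2.57 µV

2.57 µV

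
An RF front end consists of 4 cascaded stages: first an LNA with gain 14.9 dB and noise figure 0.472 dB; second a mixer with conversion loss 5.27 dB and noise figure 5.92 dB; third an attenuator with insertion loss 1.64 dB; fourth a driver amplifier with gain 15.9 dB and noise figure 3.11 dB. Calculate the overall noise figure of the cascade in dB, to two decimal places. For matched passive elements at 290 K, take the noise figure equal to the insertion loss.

Convert to linear (a loss of L dB is a gain of −L dB): F_i = 10^(NF_i/10), G_i = 10^(G_i,dB/10)
  Stage 1: F_1 = 10^(0.472/10) = 1.115, G_1 = 10^(14.9/10) = 30.90
  Stage 2: F_2 = 10^(5.92/10) = 3.908, G_2 = 10^(−5.27/10) = 0.2972
  Stage 3: F_3 = 10^(1.64/10) = 1.459, G_3 = 10^(−1.64/10) = 0.6855
  Stage 4: F_4 = 10^(3.11/10) = 2.046, G_4 = 10^(15.9/10) = 38.90
Friis cascade:
  F = 1.115 + (3.908 − 1)/30.90 + (1.459 − 1)/9.183 + (2.046 − 1)/6.295 = 1.425
NF = 10 log₁₀(1.425) = 1.54 dB

1.54 dB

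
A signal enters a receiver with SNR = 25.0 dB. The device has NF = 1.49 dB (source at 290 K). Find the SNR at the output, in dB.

By definition F = SNR_in/SNR_out, so in dB: SNR_out = SNR_in − NF
SNR_out = 25.0 − 1.49 = 23.51 dB

23.51 dB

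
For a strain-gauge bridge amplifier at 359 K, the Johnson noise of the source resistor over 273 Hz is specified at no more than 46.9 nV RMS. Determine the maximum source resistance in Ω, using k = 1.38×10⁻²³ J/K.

Johnson–Nyquist: V_n = √(4kTRB) ⇒ R = V_n² / (4kTB)
4kTB = 4 × 1.38×10⁻²³ × 359 × 2.73×10² = 5.41×10⁻¹⁸
R = (4.69×10⁻⁸)² / 5.41×10⁻¹⁸ = 4.07×10² Ω = 407 Ω

407 Ω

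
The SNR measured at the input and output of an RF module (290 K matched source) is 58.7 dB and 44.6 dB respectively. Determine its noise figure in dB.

14.1 dB

NF (dB) = SNR_in(dB) − SNR_out(dB) when the source is at T₀
NF = 58.7 − 44.6 = 14.1 dB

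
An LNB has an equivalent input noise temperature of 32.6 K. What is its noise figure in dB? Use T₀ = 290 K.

0.463 dB

F = 1 + T_e/T₀ = 1 + 32.6/290 = 1.11241
NF = 10 log₁₀(1.11241) = 0.463 dB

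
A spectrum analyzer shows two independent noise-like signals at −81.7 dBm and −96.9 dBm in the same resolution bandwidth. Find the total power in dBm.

Convert to linear, add, convert back:
P₁ = 6.76×10⁻¹² W, P₂ = 2.04×10⁻¹³ W
P_tot = 6.97×10⁻¹² W → 10 log₁₀(P_tot / 10⁻³) = −81.6 dBm

−81.6 dBm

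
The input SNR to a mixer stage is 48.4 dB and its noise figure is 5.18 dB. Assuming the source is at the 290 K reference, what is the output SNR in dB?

By definition F = SNR_in/SNR_out, so in dB: SNR_out = SNR_in − NF
SNR_out = 48.4 − 5.18 = 43.22 dB

43.22 dB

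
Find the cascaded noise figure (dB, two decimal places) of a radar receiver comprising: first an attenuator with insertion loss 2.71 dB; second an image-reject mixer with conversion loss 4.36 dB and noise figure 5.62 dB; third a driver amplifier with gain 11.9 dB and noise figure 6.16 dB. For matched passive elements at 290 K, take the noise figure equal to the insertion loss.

Convert to linear (a loss of L dB is a gain of −L dB): F_i = 10^(NF_i/10), G_i = 10^(G_i,dB/10)
  Stage 1: F_1 = 10^(2.71/10) = 1.866, G_1 = 10^(−2.71/10) = 0.5358
  Stage 2: F_2 = 10^(5.62/10) = 3.648, G_2 = 10^(−4.36/10) = 0.3664
  Stage 3: F_3 = 10^(6.16/10) = 4.130, G_3 = 10^(11.9/10) = 15.49
Friis cascade:
  F = 1.866 + (3.648 − 1)/0.5358 + (4.130 − 1)/0.1963 = 22.75
NF = 10 log₁₀(22.75) = 13.57 dB

13.57 dB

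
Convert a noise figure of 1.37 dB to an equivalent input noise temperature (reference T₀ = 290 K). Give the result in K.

108 K

F = 10^(1.37/10) = 1.37088
T_e = (F − 1)·T₀ = (1.37088 − 1) × 290 = 108 K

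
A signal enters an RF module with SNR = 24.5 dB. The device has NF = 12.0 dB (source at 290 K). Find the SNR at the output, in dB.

12.5 dB

By definition F = SNR_in/SNR_out, so in dB: SNR_out = SNR_in − NF
SNR_out = 24.5 − 12.0 = 12.5 dB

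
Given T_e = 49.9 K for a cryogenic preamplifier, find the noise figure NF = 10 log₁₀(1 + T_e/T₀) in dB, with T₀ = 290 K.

F = 1 + T_e/T₀ = 1 + 49.9/290 = 1.17207
NF = 10 log₁₀(1.17207) = 0.690 dB

0.690 dB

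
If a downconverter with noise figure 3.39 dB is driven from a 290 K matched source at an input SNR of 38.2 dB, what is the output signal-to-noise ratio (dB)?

By definition F = SNR_in/SNR_out, so in dB: SNR_out = SNR_in − NF
SNR_out = 38.2 − 3.39 = 34.81 dB

34.81 dB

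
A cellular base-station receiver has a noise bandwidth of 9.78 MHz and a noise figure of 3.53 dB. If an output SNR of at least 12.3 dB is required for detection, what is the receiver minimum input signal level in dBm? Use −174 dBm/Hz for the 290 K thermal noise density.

−88.3 dBm

Sensitivity = −174 + 10 log₁₀(B) + NF + SNR_min
= −174 + 69.9 + 3.53 + 12.3
= −88.27 dBm → −88.3 dBm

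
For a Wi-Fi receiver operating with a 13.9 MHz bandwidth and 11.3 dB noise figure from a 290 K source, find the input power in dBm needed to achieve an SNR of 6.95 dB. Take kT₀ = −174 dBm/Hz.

Sensitivity = −174 + 10 log₁₀(B) + NF + SNR_min
= −174 + 71.43 + 11.3 + 6.95
= −84.32 dBm → −84.3 dBm

−84.3 dBm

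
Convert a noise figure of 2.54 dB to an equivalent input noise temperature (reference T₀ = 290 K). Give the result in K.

F = 10^(2.54/10) = 1.79473
T_e = (F − 1)·T₀ = (1.79473 − 1) × 290 = 230 K

230 K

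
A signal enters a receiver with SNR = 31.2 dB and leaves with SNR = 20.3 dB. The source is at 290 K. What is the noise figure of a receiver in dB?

10.9 dB

NF (dB) = SNR_in(dB) − SNR_out(dB) when the source is at T₀
NF = 31.2 − 20.3 = 10.9 dB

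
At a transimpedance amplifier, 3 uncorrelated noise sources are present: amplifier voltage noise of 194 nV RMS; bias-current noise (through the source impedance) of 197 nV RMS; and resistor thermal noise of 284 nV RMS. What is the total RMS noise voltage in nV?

Uncorrelated sources add in power (mean-square): V_tot = √(ΣV_i²)
V_tot = √[(1.94×10⁻⁷)² + (1.97×10⁻⁷)² + (2.84×10⁻⁷)²] = 3.96×10⁻⁷ V = 396 nV

396 nV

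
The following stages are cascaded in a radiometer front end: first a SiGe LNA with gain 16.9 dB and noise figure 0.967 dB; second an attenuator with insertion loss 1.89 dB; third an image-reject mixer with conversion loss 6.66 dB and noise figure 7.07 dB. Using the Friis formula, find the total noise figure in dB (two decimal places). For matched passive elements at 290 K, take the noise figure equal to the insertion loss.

1.43 dB

Convert to linear (a loss of L dB is a gain of −L dB): F_i = 10^(NF_i/10), G_i = 10^(G_i,dB/10)
  Stage 1: F_1 = 10^(0.967/10) = 1.249, G_1 = 10^(16.9/10) = 48.98
  Stage 2: F_2 = 10^(1.89/10) = 1.545, G_2 = 10^(−1.89/10) = 0.6471
  Stage 3: F_3 = 10^(7.07/10) = 5.093, G_3 = 10^(−6.66/10) = 0.2158
Friis cascade:
  F = 1.249 + (1.545 − 1)/48.98 + (5.093 − 1)/31.70 = 1.390
NF = 10 log₁₀(1.390) = 1.43 dB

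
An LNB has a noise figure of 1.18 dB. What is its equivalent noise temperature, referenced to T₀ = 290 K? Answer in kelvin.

90.5 K

F = 10^(1.18/10) = 1.3122
T_e = (F − 1)·T₀ = (1.3122 − 1) × 290 = 90.5 K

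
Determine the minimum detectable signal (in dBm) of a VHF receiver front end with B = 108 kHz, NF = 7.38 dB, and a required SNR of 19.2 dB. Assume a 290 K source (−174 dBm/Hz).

Sensitivity = −174 + 10 log₁₀(B) + NF + SNR_min
= −174 + 50.33 + 7.38 + 19.2
= −97.09 dBm → −97.1 dBm

−97.1 dBm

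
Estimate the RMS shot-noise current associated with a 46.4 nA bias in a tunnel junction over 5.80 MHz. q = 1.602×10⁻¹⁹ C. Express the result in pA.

I_n = √(2qI·B)
2qI·B = 2 × 1.602×10⁻¹⁹ × 4.64×10⁻⁸ × 5.80×10⁶ = 8.62×10⁻²⁰ A²
I_n = √(8.62×10⁻²⁰) = 2.94×10⁻¹⁰ A = 294 pA

294 pA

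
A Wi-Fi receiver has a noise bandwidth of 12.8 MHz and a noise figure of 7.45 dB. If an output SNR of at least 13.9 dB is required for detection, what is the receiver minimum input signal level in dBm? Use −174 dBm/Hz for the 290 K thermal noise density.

Sensitivity = −174 + 10 log₁₀(B) + NF + SNR_min
= −174 + 71.07 + 7.45 + 13.9
= −81.58 dBm → −81.6 dBm

−81.6 dBm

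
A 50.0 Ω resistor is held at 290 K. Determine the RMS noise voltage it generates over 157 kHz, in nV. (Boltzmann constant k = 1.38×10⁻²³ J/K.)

V_n = √(4kTRB)
4kTRB = 4 × 1.38×10⁻²³ × 290 × 5.00×10¹ × 1.57×10⁵ = 1.26×10⁻¹³ V²
V_n = √(1.26×10⁻¹³) = 3.54×10⁻⁷ V = 354 nV

354 nV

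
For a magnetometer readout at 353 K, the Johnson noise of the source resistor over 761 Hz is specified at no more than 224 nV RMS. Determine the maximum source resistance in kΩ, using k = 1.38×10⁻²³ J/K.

Johnson–Nyquist: V_n = √(4kTRB) ⇒ R = V_n² / (4kTB)
4kTB = 4 × 1.38×10⁻²³ × 353 × 7.61×10² = 1.48×10⁻¹⁷
R = (2.24×10⁻⁷)² / 1.48×10⁻¹⁷ = 3.38×10³ Ω = 3.38 kΩ

3.38 kΩ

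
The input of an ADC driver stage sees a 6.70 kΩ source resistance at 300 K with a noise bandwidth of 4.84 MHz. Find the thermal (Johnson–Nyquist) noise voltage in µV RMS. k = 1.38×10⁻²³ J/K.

V_n = √(4kTRB)
4kTRB = 4 × 1.38×10⁻²³ × 300 × 6.70×10³ × 4.84×10⁶ = 5.37×10⁻¹⁰ V²
V_n = √(5.37×10⁻¹⁰) = 2.32×10⁻⁵ V = 23.2 µV

23.2 µV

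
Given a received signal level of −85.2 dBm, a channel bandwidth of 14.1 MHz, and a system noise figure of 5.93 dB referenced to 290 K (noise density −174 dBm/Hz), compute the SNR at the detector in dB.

Noise floor: N = −174 + 10 log₁₀(B) + NF
10 log₁₀(1.41×10⁷) = 71.49 dB
N = −174 + 71.49 + 5.93 = −96.58 dBm
SNR = P_sig − N = −85.2 − (−96.58) = 11.38 dB → 11.4 dB

11.4 dB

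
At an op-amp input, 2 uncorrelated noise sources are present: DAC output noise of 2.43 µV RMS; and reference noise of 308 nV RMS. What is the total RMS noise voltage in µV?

2.45 µV

Uncorrelated sources add in power (mean-square): V_tot = √(ΣV_i²)
V_tot = √[(2.43×10⁻⁶)² + (3.08×10⁻⁷)²] = 2.45×10⁻⁶ V = 2.45 µV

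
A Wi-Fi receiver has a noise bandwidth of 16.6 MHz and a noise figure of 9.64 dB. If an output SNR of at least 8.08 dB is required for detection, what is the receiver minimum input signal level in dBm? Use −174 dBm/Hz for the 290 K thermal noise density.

−84.1 dBm

Sensitivity = −174 + 10 log₁₀(B) + NF + SNR_min
= −174 + 72.2 + 9.64 + 8.08
= −84.08 dBm → −84.1 dBm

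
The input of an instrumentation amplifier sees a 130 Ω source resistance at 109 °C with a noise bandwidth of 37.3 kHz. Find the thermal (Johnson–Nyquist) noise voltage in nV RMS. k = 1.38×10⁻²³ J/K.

T = 109 °C + 273.15 = 382.15 K
V_n = √(4kTRB)
4kTRB = 4 × 1.38×10⁻²³ × 382.15 × 1.30×10² × 3.73×10⁴ = 1.02×10⁻¹³ V²
V_n = √(1.02×10⁻¹³) = 3.20×10⁻⁷ V = 320 nV

320 nV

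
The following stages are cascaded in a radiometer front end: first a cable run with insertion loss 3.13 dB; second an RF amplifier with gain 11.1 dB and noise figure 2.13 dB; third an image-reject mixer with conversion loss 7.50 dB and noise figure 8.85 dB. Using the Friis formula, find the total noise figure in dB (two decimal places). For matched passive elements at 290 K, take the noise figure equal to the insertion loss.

Convert to linear (a loss of L dB is a gain of −L dB): F_i = 10^(NF_i/10), G_i = 10^(G_i,dB/10)
  Stage 1: F_1 = 10^(3.13/10) = 2.056, G_1 = 10^(−3.13/10) = 0.4864
  Stage 2: F_2 = 10^(2.13/10) = 1.633, G_2 = 10^(11.1/10) = 12.88
  Stage 3: F_3 = 10^(8.85/10) = 7.674, G_3 = 10^(−7.50/10) = 0.1778
Friis cascade:
  F = 2.056 + (1.633 − 1)/0.4864 + (7.674 − 1)/6.266 = 4.422
NF = 10 log₁₀(4.422) = 6.46 dB

6.46 dB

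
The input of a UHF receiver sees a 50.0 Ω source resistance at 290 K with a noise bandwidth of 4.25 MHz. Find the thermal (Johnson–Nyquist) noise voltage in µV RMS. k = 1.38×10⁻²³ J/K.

1.84 µV

V_n = √(4kTRB)
4kTRB = 4 × 1.38×10⁻²³ × 290 × 5.00×10¹ × 4.25×10⁶ = 3.40×10⁻¹² V²
V_n = √(3.40×10⁻¹²) = 1.84×10⁻⁶ V = 1.84 µV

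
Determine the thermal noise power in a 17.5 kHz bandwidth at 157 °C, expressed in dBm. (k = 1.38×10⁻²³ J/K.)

T = 157 °C + 273.15 = 430.15 K
P_n = kTB = 1.38×10⁻²³ × 430.15 × 1.75×10⁴ = 1.04×10⁻¹⁶ W
In dBm: 10 log₁₀(1.04×10⁻¹⁶ / 10⁻³) = −129.8 dBm

−129.8 dBm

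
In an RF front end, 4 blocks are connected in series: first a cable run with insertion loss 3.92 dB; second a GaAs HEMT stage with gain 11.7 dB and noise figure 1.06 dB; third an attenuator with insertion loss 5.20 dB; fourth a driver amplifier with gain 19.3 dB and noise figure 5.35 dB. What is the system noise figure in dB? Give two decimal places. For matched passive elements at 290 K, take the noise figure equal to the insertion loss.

Convert to linear (a loss of L dB is a gain of −L dB): F_i = 10^(NF_i/10), G_i = 10^(G_i,dB/10)
  Stage 1: F_1 = 10^(3.92/10) = 2.466, G_1 = 10^(−3.92/10) = 0.4055
  Stage 2: F_2 = 10^(1.06/10) = 1.276, G_2 = 10^(11.7/10) = 14.79
  Stage 3: F_3 = 10^(5.20/10) = 3.311, G_3 = 10^(−5.20/10) = 0.3020
  Stage 4: F_4 = 10^(5.35/10) = 3.428, G_4 = 10^(19.3/10) = 85.11
Friis cascade:
  F = 2.466 + (1.276 − 1)/0.4055 + (3.311 − 1)/5.998 + (3.428 − 1)/1.811 = 4.873
NF = 10 log₁₀(4.873) = 6.88 dB

6.88 dB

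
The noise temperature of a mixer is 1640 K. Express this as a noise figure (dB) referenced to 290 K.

8.23 dB

F = 1 + T_e/T₀ = 1 + 1640/290 = 6.65517
NF = 10 log₁₀(6.65517) = 8.23 dB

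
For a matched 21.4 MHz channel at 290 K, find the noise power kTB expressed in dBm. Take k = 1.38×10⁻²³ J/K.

−100.7 dBm

P_n = kTB = 1.38×10⁻²³ × 290 × 2.14×10⁷ = 8.56×10⁻¹⁴ W
In dBm: 10 log₁₀(8.56×10⁻¹⁴ / 10⁻³) = −100.7 dBm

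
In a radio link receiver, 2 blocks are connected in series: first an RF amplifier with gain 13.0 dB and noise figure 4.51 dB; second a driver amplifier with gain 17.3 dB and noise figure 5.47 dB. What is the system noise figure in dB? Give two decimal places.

Convert to linear (a loss of L dB is a gain of −L dB): F_i = 10^(NF_i/10), G_i = 10^(G_i,dB/10)
  Stage 1: F_1 = 10^(4.51/10) = 2.825, G_1 = 10^(13.0/10) = 19.95
  Stage 2: F_2 = 10^(5.47/10) = 3.524, G_2 = 10^(17.3/10) = 53.70
Friis cascade:
  F = 2.825 + (3.524 − 1)/19.95 = 2.951
NF = 10 log₁₀(2.951) = 4.70 dB

4.70 dB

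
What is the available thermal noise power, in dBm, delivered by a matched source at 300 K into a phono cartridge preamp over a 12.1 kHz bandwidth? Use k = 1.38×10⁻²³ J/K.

P_n = kTB = 1.38×10⁻²³ × 300 × 1.21×10⁴ = 5.01×10⁻¹⁷ W
In dBm: 10 log₁₀(5.01×10⁻¹⁷ / 10⁻³) = −133.0 dBm

−133.0 dBm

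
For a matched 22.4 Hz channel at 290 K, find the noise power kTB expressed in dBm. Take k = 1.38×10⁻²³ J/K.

−160.5 dBm

P_n = kTB = 1.38×10⁻²³ × 290 × 2.24×10¹ = 8.96×10⁻²⁰ W
In dBm: 10 log₁₀(8.96×10⁻²⁰ / 10⁻³) = −160.5 dBm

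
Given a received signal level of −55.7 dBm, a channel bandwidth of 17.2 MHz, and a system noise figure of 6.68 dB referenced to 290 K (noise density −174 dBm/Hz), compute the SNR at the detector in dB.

39.3 dB

Noise floor: N = −174 + 10 log₁₀(B) + NF
10 log₁₀(1.72×10⁷) = 72.36 dB
N = −174 + 72.36 + 6.68 = −94.96 dBm
SNR = P_sig − N = −55.7 − (−94.96) = 39.26 dB → 39.3 dB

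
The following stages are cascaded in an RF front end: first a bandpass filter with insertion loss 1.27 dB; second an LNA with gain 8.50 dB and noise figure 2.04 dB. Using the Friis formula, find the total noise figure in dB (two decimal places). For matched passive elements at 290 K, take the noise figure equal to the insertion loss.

Convert to linear (a loss of L dB is a gain of −L dB): F_i = 10^(NF_i/10), G_i = 10^(G_i,dB/10)
  Stage 1: F_1 = 10^(1.27/10) = 1.340, G_1 = 10^(−1.27/10) = 0.7464
  Stage 2: F_2 = 10^(2.04/10) = 1.600, G_2 = 10^(8.50/10) = 7.079
Friis cascade:
  F = 1.340 + (1.600 − 1)/0.7464 = 2.143
NF = 10 log₁₀(2.143) = 3.31 dB

3.31 dB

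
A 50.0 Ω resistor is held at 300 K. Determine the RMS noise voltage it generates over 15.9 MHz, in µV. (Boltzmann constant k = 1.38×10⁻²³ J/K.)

V_n = √(4kTRB)
4kTRB = 4 × 1.38×10⁻²³ × 300 × 5.00×10¹ × 1.59×10⁷ = 1.32×10⁻¹¹ V²
V_n = √(1.32×10⁻¹¹) = 3.63×10⁻⁶ V = 3.63 µV

3.63 µV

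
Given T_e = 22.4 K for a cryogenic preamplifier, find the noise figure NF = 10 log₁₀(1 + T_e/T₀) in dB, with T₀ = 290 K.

0.323 dB

F = 1 + T_e/T₀ = 1 + 22.4/290 = 1.07724
NF = 10 log₁₀(1.07724) = 0.323 dB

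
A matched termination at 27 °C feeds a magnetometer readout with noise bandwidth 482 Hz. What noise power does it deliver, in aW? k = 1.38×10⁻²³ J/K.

2.00 aW

T = 27 °C + 273.15 = 300.15 K
P_n = kTB = 1.38×10⁻²³ × 300.15 × 4.82×10² = 2.00×10⁻¹⁸ W = 2.00 aW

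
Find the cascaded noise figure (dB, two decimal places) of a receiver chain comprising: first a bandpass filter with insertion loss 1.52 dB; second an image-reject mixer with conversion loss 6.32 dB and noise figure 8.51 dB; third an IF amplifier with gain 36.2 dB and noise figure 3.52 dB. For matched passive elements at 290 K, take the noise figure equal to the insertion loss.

12.47 dB

Convert to linear (a loss of L dB is a gain of −L dB): F_i = 10^(NF_i/10), G_i = 10^(G_i,dB/10)
  Stage 1: F_1 = 10^(1.52/10) = 1.419, G_1 = 10^(−1.52/10) = 0.7047
  Stage 2: F_2 = 10^(8.51/10) = 7.096, G_2 = 10^(−6.32/10) = 0.2333
  Stage 3: F_3 = 10^(3.52/10) = 2.249, G_3 = 10^(36.2/10) = 4169
Friis cascade:
  F = 1.419 + (7.096 − 1)/0.7047 + (2.249 − 1)/0.1644 = 17.67
NF = 10 log₁₀(17.67) = 12.47 dB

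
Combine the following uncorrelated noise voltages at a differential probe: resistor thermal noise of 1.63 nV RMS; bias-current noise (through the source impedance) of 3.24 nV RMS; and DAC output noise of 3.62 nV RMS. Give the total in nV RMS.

Uncorrelated sources add in power (mean-square): V_tot = √(ΣV_i²)
V_tot = √[(1.63×10⁻⁹)² + (3.24×10⁻⁹)² + (3.62×10⁻⁹)²] = 5.12×10⁻⁹ V = 5.12 nV

5.12 nV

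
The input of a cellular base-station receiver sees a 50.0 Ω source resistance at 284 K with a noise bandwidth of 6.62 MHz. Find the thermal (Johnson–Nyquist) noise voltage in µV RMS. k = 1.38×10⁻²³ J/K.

2.28 µV

V_n = √(4kTRB)
4kTRB = 4 × 1.38×10⁻²³ × 284 × 5.00×10¹ × 6.62×10⁶ = 5.19×10⁻¹² V²
V_n = √(5.19×10⁻¹²) = 2.28×10⁻⁶ V = 2.28 µV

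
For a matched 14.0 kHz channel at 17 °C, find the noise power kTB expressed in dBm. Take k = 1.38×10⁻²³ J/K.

T = 17 °C + 273.15 = 290.15 K
P_n = kTB = 1.38×10⁻²³ × 290.15 × 1.40×10⁴ = 5.61×10⁻¹⁷ W
In dBm: 10 log₁₀(5.61×10⁻¹⁷ / 10⁻³) = −132.5 dBm

−132.5 dBm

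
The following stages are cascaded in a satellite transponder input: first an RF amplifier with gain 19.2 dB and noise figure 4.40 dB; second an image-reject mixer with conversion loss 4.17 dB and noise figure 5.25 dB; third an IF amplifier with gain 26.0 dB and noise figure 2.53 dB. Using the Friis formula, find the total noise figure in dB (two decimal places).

Convert to linear (a loss of L dB is a gain of −L dB): F_i = 10^(NF_i/10), G_i = 10^(G_i,dB/10)
  Stage 1: F_1 = 10^(4.40/10) = 2.754, G_1 = 10^(19.2/10) = 83.18
  Stage 2: F_2 = 10^(5.25/10) = 3.350, G_2 = 10^(−4.17/10) = 0.3828
  Stage 3: F_3 = 10^(2.53/10) = 1.791, G_3 = 10^(26.0/10) = 398.1
Friis cascade:
  F = 2.754 + (3.350 − 1)/83.18 + (1.791 − 1)/31.84 = 2.807
NF = 10 log₁₀(2.807) = 4.48 dB

4.48 dB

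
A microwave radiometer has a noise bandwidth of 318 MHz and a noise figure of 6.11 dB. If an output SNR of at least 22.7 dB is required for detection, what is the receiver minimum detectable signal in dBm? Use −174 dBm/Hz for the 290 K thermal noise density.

Sensitivity = −174 + 10 log₁₀(B) + NF + SNR_min
= −174 + 85.02 + 6.11 + 22.7
= −60.17 dBm → −60.2 dBm

−60.2 dBm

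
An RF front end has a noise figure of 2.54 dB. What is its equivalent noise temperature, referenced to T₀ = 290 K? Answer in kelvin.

230 K

F = 10^(2.54/10) = 1.79473
T_e = (F − 1)·T₀ = (1.79473 − 1) × 290 = 230 K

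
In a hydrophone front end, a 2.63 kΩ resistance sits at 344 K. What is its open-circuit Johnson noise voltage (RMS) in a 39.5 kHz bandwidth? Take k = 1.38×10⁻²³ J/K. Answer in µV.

1.40 µV

V_n = √(4kTRB)
4kTRB = 4 × 1.38×10⁻²³ × 344 × 2.63×10³ × 3.95×10⁴ = 1.97×10⁻¹² V²
V_n = √(1.97×10⁻¹²) = 1.40×10⁻⁶ V = 1.40 µV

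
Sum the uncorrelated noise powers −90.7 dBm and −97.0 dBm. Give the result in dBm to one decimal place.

Convert to linear, add, convert back:
P₁ = 8.51×10⁻¹³ W, P₂ = 2.00×10⁻¹³ W
P_tot = 1.05×10⁻¹² W → 10 log₁₀(P_tot / 10⁻³) = −89.8 dBm

−89.8 dBm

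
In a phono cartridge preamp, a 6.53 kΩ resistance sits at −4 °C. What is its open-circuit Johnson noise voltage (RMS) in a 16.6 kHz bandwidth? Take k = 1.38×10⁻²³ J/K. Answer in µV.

1.27 µV

T = −4 °C + 273.15 = 269.15 K
V_n = √(4kTRB)
4kTRB = 4 × 1.38×10⁻²³ × 269.15 × 6.53×10³ × 1.66×10⁴ = 1.61×10⁻¹² V²
V_n = √(1.61×10⁻¹²) = 1.27×10⁻⁶ V = 1.27 µV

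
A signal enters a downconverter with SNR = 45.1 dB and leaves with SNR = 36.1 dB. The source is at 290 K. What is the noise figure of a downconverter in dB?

NF (dB) = SNR_in(dB) − SNR_out(dB) when the source is at T₀
NF = 45.1 − 36.1 = 9.0 dB

9.0 dB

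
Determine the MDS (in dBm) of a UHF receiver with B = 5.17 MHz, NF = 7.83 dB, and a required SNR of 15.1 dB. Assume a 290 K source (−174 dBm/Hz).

Sensitivity = −174 + 10 log₁₀(B) + NF + SNR_min
= −174 + 67.13 + 7.83 + 15.1
= −83.94 dBm → −83.9 dBm

−83.9 dBm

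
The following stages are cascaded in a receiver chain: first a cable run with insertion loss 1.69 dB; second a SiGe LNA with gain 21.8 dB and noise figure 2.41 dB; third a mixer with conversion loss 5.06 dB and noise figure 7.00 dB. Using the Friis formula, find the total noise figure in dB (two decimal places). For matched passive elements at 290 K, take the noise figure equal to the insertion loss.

Convert to linear (a loss of L dB is a gain of −L dB): F_i = 10^(NF_i/10), G_i = 10^(G_i,dB/10)
  Stage 1: F_1 = 10^(1.69/10) = 1.476, G_1 = 10^(−1.69/10) = 0.6776
  Stage 2: F_2 = 10^(2.41/10) = 1.742, G_2 = 10^(21.8/10) = 151.4
  Stage 3: F_3 = 10^(7.00/10) = 5.012, G_3 = 10^(−5.06/10) = 0.3119
Friis cascade:
  F = 1.476 + (1.742 − 1)/0.6776 + (5.012 − 1)/102.6 = 2.610
NF = 10 log₁₀(2.610) = 4.17 dB

4.17 dB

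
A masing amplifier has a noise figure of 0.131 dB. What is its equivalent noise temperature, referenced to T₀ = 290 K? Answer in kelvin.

F = 10^(0.131/10) = 1.03062
T_e = (F − 1)·T₀ = (1.03062 − 1) × 290 = 8.88 K

8.88 K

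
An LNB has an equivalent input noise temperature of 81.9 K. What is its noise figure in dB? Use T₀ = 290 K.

F = 1 + T_e/T₀ = 1 + 81.9/290 = 1.28241
NF = 10 log₁₀(1.28241) = 1.08 dB

1.08 dB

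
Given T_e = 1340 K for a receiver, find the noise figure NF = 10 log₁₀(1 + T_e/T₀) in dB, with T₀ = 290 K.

F = 1 + T_e/T₀ = 1 + 1340/290 = 5.62069
NF = 10 log₁₀(5.62069) = 7.50 dB

7.50 dB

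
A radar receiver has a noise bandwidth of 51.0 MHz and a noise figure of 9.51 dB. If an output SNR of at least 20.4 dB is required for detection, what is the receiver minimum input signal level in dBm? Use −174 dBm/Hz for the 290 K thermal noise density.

Sensitivity = −174 + 10 log₁₀(B) + NF + SNR_min
= −174 + 77.08 + 9.51 + 20.4
= −67.01 dBm → −67.0 dBm

−67.0 dBm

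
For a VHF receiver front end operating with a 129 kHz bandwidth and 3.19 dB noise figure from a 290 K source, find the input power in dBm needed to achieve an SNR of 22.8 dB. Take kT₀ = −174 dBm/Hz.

Sensitivity = −174 + 10 log₁₀(B) + NF + SNR_min
= −174 + 51.11 + 3.19 + 22.8
= −96.90 dBm → −96.9 dBm

−96.9 dBm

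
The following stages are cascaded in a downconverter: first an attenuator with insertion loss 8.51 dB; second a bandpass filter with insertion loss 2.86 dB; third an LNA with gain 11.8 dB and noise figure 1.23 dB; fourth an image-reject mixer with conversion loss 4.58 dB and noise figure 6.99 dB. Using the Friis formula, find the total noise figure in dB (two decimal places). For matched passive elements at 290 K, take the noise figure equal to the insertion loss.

Convert to linear (a loss of L dB is a gain of −L dB): F_i = 10^(NF_i/10), G_i = 10^(G_i,dB/10)
  Stage 1: F_1 = 10^(8.51/10) = 7.096, G_1 = 10^(−8.51/10) = 0.1409
  Stage 2: F_2 = 10^(2.86/10) = 1.932, G_2 = 10^(−2.86/10) = 0.5176
  Stage 3: F_3 = 10^(1.23/10) = 1.327, G_3 = 10^(11.8/10) = 15.14
  Stage 4: F_4 = 10^(6.99/10) = 5.000, G_4 = 10^(−4.58/10) = 0.3483
Friis cascade:
  F = 7.096 + (1.932 − 1)/0.1409 + (1.327 − 1)/0.07295 + (5.000 − 1)/1.104 = 21.82
NF = 10 log₁₀(21.82) = 13.39 dB

13.39 dB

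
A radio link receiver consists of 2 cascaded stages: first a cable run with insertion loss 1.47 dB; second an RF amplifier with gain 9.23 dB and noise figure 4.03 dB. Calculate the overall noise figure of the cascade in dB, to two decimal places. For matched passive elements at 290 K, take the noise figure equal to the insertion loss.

5.50 dB

Convert to linear (a loss of L dB is a gain of −L dB): F_i = 10^(NF_i/10), G_i = 10^(G_i,dB/10)
  Stage 1: F_1 = 10^(1.47/10) = 1.403, G_1 = 10^(−1.47/10) = 0.7129
  Stage 2: F_2 = 10^(4.03/10) = 2.529, G_2 = 10^(9.23/10) = 8.375
Friis cascade:
  F = 1.403 + (2.529 − 1)/0.7129 = 3.548
NF = 10 log₁₀(3.548) = 5.50 dB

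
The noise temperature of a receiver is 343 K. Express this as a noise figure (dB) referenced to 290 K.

3.39 dB

F = 1 + T_e/T₀ = 1 + 343/290 = 2.18276
NF = 10 log₁₀(2.18276) = 3.39 dB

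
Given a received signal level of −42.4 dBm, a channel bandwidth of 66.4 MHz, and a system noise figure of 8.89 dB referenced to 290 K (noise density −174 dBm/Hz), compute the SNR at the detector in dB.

44.5 dB

Noise floor: N = −174 + 10 log₁₀(B) + NF
10 log₁₀(6.64×10⁷) = 78.22 dB
N = −174 + 78.22 + 8.89 = −86.89 dBm
SNR = P_sig − N = −42.4 − (−86.89) = 44.49 dB → 44.5 dB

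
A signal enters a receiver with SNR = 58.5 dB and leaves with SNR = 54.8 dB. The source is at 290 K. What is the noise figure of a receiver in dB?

NF (dB) = SNR_in(dB) − SNR_out(dB) when the source is at T₀
NF = 58.5 − 54.8 = 3.7 dB

3.7 dB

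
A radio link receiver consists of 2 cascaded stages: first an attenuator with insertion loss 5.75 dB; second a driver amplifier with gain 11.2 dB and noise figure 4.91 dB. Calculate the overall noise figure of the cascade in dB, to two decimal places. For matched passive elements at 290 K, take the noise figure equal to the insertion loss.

10.66 dB

Convert to linear (a loss of L dB is a gain of −L dB): F_i = 10^(NF_i/10), G_i = 10^(G_i,dB/10)
  Stage 1: F_1 = 10^(5.75/10) = 3.758, G_1 = 10^(−5.75/10) = 0.2661
  Stage 2: F_2 = 10^(4.91/10) = 3.097, G_2 = 10^(11.2/10) = 13.18
Friis cascade:
  F = 3.758 + (3.097 − 1)/0.2661 = 11.64
NF = 10 log₁₀(11.64) = 10.66 dB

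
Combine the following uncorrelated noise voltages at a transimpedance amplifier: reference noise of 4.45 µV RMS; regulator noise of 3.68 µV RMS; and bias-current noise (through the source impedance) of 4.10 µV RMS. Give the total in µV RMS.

Uncorrelated sources add in power (mean-square): V_tot = √(ΣV_i²)
V_tot = √[(4.45×10⁻⁶)² + (3.68×10⁻⁶)² + (4.10×10⁻⁶)²] = 7.08×10⁻⁶ V = 7.08 µV

7.08 µV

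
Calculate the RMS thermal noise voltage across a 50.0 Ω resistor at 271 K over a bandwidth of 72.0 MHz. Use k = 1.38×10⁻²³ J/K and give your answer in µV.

7.34 µV

V_n = √(4kTRB)
4kTRB = 4 × 1.38×10⁻²³ × 271 × 5.00×10¹ × 7.20×10⁷ = 5.39×10⁻¹¹ V²
V_n = √(5.39×10⁻¹¹) = 7.34×10⁻⁶ V = 7.34 µV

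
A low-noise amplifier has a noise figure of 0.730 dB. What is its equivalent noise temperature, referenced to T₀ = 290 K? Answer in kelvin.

53.1 K

F = 10^(0.730/10) = 1.18304
T_e = (F − 1)·T₀ = (1.18304 − 1) × 290 = 53.1 K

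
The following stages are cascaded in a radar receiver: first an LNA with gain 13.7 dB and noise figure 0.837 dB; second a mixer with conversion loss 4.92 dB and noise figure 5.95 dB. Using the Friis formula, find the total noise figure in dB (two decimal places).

Convert to linear (a loss of L dB is a gain of −L dB): F_i = 10^(NF_i/10), G_i = 10^(G_i,dB/10)
  Stage 1: F_1 = 10^(0.837/10) = 1.213, G_1 = 10^(13.7/10) = 23.44
  Stage 2: F_2 = 10^(5.95/10) = 3.936, G_2 = 10^(−4.92/10) = 0.3221
Friis cascade:
  F = 1.213 + (3.936 − 1)/23.44 = 1.338
NF = 10 log₁₀(1.338) = 1.26 dB

1.26 dB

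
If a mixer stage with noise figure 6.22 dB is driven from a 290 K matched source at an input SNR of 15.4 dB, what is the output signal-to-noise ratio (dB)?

By definition F = SNR_in/SNR_out, so in dB: SNR_out = SNR_in − NF
SNR_out = 15.4 − 6.22 = 9.18 dB

9.18 dB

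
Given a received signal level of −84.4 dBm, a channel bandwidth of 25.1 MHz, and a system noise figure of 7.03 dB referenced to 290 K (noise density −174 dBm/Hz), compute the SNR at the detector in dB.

8.6 dB

Noise floor: N = −174 + 10 log₁₀(B) + NF
10 log₁₀(2.51×10⁷) = 74 dB
N = −174 + 74 + 7.03 = −92.97 dBm
SNR = P_sig − N = −84.4 − (−92.97) = 8.57 dB → 8.6 dB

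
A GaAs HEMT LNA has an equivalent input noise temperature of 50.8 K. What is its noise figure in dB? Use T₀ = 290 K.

F = 1 + T_e/T₀ = 1 + 50.8/290 = 1.17517
NF = 10 log₁₀(1.17517) = 0.701 dB

0.701 dB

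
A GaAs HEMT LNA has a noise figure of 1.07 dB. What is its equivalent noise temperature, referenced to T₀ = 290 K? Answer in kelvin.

81.0 K

F = 10^(1.07/10) = 1.27938
T_e = (F − 1)·T₀ = (1.27938 − 1) × 290 = 81.0 K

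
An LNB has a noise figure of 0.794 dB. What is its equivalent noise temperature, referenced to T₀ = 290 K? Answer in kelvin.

58.2 K

F = 10^(0.794/10) = 1.2006
T_e = (F − 1)·T₀ = (1.2006 − 1) × 290 = 58.2 K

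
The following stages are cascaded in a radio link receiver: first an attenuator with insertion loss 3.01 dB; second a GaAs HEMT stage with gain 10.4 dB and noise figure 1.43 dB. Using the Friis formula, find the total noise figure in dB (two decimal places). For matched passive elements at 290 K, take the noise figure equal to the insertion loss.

4.44 dB

Convert to linear (a loss of L dB is a gain of −L dB): F_i = 10^(NF_i/10), G_i = 10^(G_i,dB/10)
  Stage 1: F_1 = 10^(3.01/10) = 2.000, G_1 = 10^(−3.01/10) = 0.5000
  Stage 2: F_2 = 10^(1.43/10) = 1.390, G_2 = 10^(10.4/10) = 10.96
Friis cascade:
  F = 2.000 + (1.390 − 1)/0.5000 = 2.780
NF = 10 log₁₀(2.780) = 4.44 dB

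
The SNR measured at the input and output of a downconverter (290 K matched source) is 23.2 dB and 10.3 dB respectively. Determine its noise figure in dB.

12.9 dB

NF (dB) = SNR_in(dB) − SNR_out(dB) when the source is at T₀
NF = 23.2 − 10.3 = 12.9 dB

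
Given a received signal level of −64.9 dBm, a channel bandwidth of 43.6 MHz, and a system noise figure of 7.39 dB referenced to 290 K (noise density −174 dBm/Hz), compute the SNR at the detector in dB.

25.3 dB

Noise floor: N = −174 + 10 log₁₀(B) + NF
10 log₁₀(4.36×10⁷) = 76.39 dB
N = −174 + 76.39 + 7.39 = −90.22 dBm
SNR = P_sig − N = −64.9 − (−90.22) = 25.32 dB → 25.3 dB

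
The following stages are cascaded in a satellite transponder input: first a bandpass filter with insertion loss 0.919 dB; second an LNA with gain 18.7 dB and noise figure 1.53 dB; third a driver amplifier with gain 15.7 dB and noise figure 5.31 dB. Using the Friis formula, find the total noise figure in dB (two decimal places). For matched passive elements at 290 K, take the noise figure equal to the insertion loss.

Convert to linear (a loss of L dB is a gain of −L dB): F_i = 10^(NF_i/10), G_i = 10^(G_i,dB/10)
  Stage 1: F_1 = 10^(0.919/10) = 1.236, G_1 = 10^(−0.919/10) = 0.8093
  Stage 2: F_2 = 10^(1.53/10) = 1.422, G_2 = 10^(18.7/10) = 74.13
  Stage 3: F_3 = 10^(5.31/10) = 3.396, G_3 = 10^(15.7/10) = 37.15
Friis cascade:
  F = 1.236 + (1.422 − 1)/0.8093 + (3.396 − 1)/59.99 = 1.797
NF = 10 log₁₀(1.797) = 2.55 dB

2.55 dB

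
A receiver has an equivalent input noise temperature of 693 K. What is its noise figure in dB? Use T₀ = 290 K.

F = 1 + T_e/T₀ = 1 + 693/290 = 3.38966
NF = 10 log₁₀(3.38966) = 5.30 dB

5.30 dB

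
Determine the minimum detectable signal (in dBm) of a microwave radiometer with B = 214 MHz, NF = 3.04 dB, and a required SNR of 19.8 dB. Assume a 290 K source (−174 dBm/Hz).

−67.9 dBm

Sensitivity = −174 + 10 log₁₀(B) + NF + SNR_min
= −174 + 83.3 + 3.04 + 19.8
= −67.86 dBm → −67.9 dBm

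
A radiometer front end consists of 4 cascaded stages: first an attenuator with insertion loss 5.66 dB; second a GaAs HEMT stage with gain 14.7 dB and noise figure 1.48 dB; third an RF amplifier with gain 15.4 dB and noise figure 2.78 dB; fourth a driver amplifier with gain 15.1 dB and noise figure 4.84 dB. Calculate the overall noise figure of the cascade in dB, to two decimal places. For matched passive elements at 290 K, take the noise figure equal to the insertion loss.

Convert to linear (a loss of L dB is a gain of −L dB): F_i = 10^(NF_i/10), G_i = 10^(G_i,dB/10)
  Stage 1: F_1 = 10^(5.66/10) = 3.681, G_1 = 10^(−5.66/10) = 0.2716
  Stage 2: F_2 = 10^(1.48/10) = 1.406, G_2 = 10^(14.7/10) = 29.51
  Stage 3: F_3 = 10^(2.78/10) = 1.897, G_3 = 10^(15.4/10) = 34.67
  Stage 4: F_4 = 10^(4.84/10) = 3.048, G_4 = 10^(15.1/10) = 32.36
Friis cascade:
  F = 3.681 + (1.406 − 1)/0.2716 + (1.897 − 1)/8.017 + (3.048 − 1)/278.0 = 5.295
NF = 10 log₁₀(5.295) = 7.24 dB

7.24 dB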